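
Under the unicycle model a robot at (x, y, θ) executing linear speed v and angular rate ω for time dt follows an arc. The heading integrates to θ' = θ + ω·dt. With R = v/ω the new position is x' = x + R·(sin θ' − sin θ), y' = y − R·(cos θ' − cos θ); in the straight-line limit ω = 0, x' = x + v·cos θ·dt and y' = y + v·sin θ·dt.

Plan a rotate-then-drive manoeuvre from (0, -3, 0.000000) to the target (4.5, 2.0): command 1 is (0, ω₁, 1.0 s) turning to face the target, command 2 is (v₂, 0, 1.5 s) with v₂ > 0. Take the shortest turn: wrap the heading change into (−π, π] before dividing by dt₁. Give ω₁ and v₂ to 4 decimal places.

heading to target = atan2(2−-3, 4.5−0) = 0.8380
Δθ = wrap(0.8380 − 0.0000) = 0.8380; ω₁ = Δθ/dt₁ = 0.8380
distance = √((4.5−0)² + (2−-3)²) = 6.7268; v₂ = distance/dt₂ = 4.4845

ω₁ = 0.8380, v₂ = 4.4845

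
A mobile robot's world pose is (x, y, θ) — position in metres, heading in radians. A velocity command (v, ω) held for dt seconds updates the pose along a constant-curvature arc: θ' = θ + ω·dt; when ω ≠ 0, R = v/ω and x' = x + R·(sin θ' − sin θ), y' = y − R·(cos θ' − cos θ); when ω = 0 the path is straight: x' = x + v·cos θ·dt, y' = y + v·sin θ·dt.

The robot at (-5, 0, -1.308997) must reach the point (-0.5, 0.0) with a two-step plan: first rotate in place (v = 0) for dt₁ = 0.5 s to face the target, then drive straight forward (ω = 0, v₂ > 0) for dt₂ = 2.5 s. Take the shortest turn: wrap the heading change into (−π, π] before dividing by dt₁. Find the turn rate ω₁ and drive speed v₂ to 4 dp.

ω₁ = 2.6180, v₂ = 1.8000

heading to target = atan2(0−0, -0.5−-5) = 0.0000
Δθ = wrap(0.0000 − -1.3090) = 1.3090; ω₁ = Δθ/dt₁ = 2.6180
distance = √((-0.5−-5)² + (0−0)²) = 4.5000; v₂ = distance/dt₂ = 1.8000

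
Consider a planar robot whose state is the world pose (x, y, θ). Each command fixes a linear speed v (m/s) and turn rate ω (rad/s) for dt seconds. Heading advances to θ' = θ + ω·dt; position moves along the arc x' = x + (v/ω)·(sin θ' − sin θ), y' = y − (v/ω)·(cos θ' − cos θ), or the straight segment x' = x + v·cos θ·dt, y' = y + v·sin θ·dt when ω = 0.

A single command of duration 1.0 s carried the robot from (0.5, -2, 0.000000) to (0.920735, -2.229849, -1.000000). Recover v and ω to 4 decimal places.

v = 0.5000, ω = -1.0000

Δθ = -1.000000 − 0.000000 = -1.000000
ω = Δθ/dt = -1.000000/1.0 = -1.0000
R = Δx/(sin θ' − sin θ) = -0.5000
v = R·ω = -0.5000·-1.0000 = 0.5000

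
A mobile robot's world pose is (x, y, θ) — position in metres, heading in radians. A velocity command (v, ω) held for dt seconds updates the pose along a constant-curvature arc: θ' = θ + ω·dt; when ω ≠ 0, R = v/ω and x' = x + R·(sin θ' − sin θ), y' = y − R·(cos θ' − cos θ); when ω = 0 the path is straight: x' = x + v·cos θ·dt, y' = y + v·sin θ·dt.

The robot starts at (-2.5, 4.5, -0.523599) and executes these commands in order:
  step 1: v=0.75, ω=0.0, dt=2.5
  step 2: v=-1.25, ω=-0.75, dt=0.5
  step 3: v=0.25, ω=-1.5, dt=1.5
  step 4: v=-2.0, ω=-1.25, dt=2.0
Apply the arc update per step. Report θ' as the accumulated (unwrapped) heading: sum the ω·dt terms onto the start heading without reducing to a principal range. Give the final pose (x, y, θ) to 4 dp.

step 1: θ'=-0.5236 (straight) → pose (-0.8762, 3.5625, -0.5236)
step 2: θ'=-0.8986 (R=1.6667) → pose (-1.3470, 3.9680, -0.8986)
step 3: θ'=-3.1486 (R=-0.1667) → pose (-1.4785, 3.6976, -3.1486)
step 4: θ'=-5.6486 (R=1.6000) → pose (-0.5412, 0.8091, -5.6486)

(-0.5412, 0.8091, -5.6486)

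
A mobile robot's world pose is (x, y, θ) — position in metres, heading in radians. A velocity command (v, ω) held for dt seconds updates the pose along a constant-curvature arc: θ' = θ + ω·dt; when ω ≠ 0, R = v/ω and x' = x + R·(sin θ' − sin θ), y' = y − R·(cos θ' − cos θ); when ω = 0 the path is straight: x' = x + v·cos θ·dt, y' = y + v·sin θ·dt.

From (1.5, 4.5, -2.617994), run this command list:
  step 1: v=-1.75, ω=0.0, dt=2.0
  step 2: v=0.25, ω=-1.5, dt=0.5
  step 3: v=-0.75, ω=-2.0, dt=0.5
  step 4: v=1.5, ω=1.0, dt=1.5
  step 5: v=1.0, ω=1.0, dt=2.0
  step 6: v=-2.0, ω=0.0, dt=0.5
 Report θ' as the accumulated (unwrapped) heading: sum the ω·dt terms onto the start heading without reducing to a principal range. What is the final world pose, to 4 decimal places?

(1.7227, 6.0847, -0.8680)

step 1: θ'=-2.6180 (straight) → pose (4.5311, 6.2500, -2.6180)
step 2: θ'=-3.3680 (R=-0.1667) → pose (4.4103, 6.2319, -3.3680)
step 3: θ'=-4.3680 (R=0.3750) → pose (4.6791, 5.9931, -4.3680)
step 4: θ'=-2.8680 (R=1.5000) → pose (2.8619, 6.9309, -2.8680)
step 5: θ'=-0.8680 (R=1.0000) → pose (2.3691, 5.3217, -0.8680)
step 6: θ'=-0.8680 (straight) → pose (1.7227, 6.0847, -0.8680)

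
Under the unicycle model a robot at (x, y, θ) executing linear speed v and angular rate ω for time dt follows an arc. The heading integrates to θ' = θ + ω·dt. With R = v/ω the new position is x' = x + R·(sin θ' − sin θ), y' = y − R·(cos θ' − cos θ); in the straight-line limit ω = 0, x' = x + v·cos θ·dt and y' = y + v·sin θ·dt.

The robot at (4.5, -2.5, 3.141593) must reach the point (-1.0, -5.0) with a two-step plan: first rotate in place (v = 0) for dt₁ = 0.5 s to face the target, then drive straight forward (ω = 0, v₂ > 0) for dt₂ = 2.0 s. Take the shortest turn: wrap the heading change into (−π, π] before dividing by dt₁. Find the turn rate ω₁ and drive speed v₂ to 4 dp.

heading to target = atan2(-5−-2.5, -1−4.5) = -2.7150
Δθ = wrap(-2.7150 − 3.1416) = 0.4266; ω₁ = Δθ/dt₁ = 0.8533
distance = √((-1−4.5)² + (-5−-2.5)²) = 6.0415; v₂ = distance/dt₂ = 3.0208

ω₁ = 0.8533, v₂ = 3.0208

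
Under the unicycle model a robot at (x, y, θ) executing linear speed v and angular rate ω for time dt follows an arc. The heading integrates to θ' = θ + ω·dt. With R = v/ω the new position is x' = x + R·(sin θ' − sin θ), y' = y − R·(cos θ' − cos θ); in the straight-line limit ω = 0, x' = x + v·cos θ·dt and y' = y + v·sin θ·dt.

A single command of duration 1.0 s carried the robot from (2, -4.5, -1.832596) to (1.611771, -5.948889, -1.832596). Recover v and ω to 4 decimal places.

Δθ = -1.832596 − -1.832596 = 0.000000
ω = Δθ/dt = 0.000000/1.0 = 0.0000
ω = 0 → v = (Δx·cos θ + Δy·sin θ)/dt = 1.5000

v = 1.5000, ω = 0.0000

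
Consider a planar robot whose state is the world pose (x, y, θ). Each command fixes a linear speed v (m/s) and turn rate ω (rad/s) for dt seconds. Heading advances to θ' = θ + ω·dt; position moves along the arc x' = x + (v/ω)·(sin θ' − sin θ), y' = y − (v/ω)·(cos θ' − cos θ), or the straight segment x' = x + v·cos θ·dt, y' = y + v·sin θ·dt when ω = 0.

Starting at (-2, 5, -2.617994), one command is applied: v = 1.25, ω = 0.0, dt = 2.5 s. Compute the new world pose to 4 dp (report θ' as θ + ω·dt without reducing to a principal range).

θ' = -2.6180 + 0.0·2.5 = -2.6180
ω = 0 → straight: x' = -2 + 1.25·cos(-2.6180)·2.5 = -4.7063
y' = 5 + 1.25·sin(-2.6180)·2.5 = 3.4375

(-4.7063, 3.4375, -2.6180)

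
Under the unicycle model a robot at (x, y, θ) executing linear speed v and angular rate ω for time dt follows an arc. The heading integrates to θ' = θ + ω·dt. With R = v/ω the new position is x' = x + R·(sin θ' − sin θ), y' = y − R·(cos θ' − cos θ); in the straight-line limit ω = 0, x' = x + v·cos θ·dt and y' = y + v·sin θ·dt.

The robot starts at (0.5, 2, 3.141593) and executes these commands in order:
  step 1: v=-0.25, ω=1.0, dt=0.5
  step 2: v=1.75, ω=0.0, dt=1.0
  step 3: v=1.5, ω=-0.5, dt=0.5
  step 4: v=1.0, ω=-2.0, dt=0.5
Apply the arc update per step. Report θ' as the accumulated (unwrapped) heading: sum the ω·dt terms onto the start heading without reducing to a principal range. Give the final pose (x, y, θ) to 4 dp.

(-2.0765, 1.0362, 2.3916)

step 1: θ'=3.6416 (R=-0.2500) → pose (0.6199, 2.0306, 3.6416)
step 2: θ'=3.6416 (straight) → pose (-0.9159, 1.1916, 3.6416)
step 3: θ'=3.3916 (R=-3.0000) → pose (-1.6120, 0.9176, 3.3916)
step 4: θ'=2.3916 (R=-0.5000) → pose (-2.0765, 1.0362, 2.3916)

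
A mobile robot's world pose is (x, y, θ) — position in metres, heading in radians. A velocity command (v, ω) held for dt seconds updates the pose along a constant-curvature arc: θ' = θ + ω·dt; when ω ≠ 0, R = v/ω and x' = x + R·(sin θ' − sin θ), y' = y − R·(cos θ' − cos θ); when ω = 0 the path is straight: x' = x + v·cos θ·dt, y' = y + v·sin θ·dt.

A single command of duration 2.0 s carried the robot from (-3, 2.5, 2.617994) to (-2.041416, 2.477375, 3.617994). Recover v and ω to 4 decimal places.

Δθ = 3.617994 − 2.617994 = 1.000000
ω = Δθ/dt = 1.000000/2.0 = 0.5000
R = Δx/(sin θ' − sin θ) = -1.0000
v = R·ω = -1.0000·0.5000 = -0.5000

v = -0.5000, ω = 0.5000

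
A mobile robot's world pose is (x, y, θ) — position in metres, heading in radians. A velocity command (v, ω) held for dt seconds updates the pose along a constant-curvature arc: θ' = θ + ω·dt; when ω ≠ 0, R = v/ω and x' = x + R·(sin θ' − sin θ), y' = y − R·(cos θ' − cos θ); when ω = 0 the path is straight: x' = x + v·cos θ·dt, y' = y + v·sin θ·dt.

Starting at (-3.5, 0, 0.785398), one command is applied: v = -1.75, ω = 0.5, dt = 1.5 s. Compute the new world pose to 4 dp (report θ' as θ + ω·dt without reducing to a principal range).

(-4.5229, -2.3510, 1.5354)

θ' = 0.7854 + 0.5·1.5 = 1.5354
R = v/ω = -1.75/0.5 = -3.5000
x' = -3.5 + -3.5000·(sin 1.5354 − sin 0.7854) = -4.5229
y' = 0 − -3.5000·(cos 1.5354 − cos 0.7854) = -2.3510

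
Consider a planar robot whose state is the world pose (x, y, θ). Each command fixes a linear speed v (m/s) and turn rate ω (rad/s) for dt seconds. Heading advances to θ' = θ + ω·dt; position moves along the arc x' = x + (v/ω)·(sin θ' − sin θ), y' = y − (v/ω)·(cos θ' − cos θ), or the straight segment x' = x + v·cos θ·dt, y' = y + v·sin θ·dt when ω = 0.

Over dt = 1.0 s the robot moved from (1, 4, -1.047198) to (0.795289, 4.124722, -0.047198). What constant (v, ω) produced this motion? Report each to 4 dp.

v = -0.2500, ω = 1.0000

Δθ = -0.047198 − -1.047198 = 1.000000
ω = Δθ/dt = 1.000000/1.0 = 1.0000
R = Δx/(sin θ' − sin θ) = -0.2500
v = R·ω = -0.2500·1.0000 = -0.2500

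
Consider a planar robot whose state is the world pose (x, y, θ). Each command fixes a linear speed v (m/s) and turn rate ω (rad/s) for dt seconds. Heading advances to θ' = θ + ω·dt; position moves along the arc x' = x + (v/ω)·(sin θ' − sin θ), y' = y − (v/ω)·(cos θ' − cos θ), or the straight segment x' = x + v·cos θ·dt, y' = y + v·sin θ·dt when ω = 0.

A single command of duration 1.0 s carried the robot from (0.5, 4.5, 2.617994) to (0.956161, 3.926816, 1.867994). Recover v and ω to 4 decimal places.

Δθ = 1.867994 − 2.617994 = -0.750000
ω = Δθ/dt = -0.750000/1.0 = -0.7500
R = −Δy/(cos θ' − cos θ) = 1.0000
v = R·ω = 1.0000·-0.7500 = -0.7500

v = -0.7500, ω = -0.7500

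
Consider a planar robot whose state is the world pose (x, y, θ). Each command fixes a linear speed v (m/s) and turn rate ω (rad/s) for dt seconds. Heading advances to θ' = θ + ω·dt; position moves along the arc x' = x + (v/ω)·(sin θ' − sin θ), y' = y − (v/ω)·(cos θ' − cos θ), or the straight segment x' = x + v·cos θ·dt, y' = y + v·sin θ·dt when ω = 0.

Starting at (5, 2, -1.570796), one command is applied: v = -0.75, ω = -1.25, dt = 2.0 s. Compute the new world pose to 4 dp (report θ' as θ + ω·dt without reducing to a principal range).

(6.0807, 2.3591, -4.0708)

θ' = -1.5708 + -1.25·2.0 = -4.0708
R = v/ω = -0.75/-1.25 = 0.6000
x' = 5 + 0.6000·(sin -4.0708 − sin -1.5708) = 6.0807
y' = 2 − 0.6000·(cos -4.0708 − cos -1.5708) = 2.3591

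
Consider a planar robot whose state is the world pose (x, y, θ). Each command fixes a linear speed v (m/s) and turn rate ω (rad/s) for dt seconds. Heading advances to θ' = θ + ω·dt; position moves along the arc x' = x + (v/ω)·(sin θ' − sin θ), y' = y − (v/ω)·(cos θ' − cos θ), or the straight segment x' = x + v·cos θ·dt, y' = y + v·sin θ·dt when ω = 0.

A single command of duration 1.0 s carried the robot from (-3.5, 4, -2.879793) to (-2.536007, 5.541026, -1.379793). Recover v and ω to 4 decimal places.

v = -2.0000, ω = 1.5000

Δθ = -1.379793 − -2.879793 = 1.500000
ω = Δθ/dt = 1.500000/1.0 = 1.5000
R = −Δy/(cos θ' − cos θ) = -1.3333
v = R·ω = -1.3333·1.5000 = -2.0000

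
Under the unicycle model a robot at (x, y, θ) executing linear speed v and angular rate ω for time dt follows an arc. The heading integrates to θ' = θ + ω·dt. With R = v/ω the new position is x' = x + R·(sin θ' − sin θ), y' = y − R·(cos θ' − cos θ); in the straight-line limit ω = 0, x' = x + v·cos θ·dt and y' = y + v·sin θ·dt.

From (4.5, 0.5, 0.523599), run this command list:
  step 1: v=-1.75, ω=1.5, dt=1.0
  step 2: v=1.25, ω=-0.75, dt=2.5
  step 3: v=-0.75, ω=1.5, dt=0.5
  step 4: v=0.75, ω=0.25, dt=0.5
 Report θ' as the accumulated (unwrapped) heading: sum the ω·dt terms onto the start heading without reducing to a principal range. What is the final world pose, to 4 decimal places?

(5.1836, 1.4808, 1.0236)

step 1: θ'=2.0236 (R=-1.1667) → pose (4.0342, -1.0208, 2.0236)
step 2: θ'=0.1486 (R=-1.6667) → pose (5.2862, 1.3567, 0.1486)
step 3: θ'=0.8986 (R=-0.5000) → pose (4.9690, 1.1735, 0.8986)
step 4: θ'=1.0236 (R=3.0000) → pose (5.1836, 1.4808, 1.0236)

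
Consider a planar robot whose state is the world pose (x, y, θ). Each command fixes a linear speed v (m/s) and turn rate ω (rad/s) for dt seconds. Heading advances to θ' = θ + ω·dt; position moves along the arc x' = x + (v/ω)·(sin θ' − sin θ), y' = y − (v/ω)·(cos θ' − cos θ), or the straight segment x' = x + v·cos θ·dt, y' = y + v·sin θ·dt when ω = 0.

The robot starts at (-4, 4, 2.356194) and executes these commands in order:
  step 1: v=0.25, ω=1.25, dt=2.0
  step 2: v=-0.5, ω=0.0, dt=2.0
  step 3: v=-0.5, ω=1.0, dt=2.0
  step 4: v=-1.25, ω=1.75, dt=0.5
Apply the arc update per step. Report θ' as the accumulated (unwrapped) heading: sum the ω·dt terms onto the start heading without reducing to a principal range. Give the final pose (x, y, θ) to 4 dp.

(-5.5702, 4.6554, 7.7312)

step 1: θ'=4.8562 (R=0.2000) → pose (-4.3394, 3.8299, 4.8562)
step 2: θ'=4.8562 (straight) → pose (-4.4827, 4.8196, 4.8562)
step 3: θ'=6.8562 (R=-0.5000) → pose (-5.2486, 5.1681, 6.8562)
step 4: θ'=7.7312 (R=-0.7143) → pose (-5.5702, 4.6554, 7.7312)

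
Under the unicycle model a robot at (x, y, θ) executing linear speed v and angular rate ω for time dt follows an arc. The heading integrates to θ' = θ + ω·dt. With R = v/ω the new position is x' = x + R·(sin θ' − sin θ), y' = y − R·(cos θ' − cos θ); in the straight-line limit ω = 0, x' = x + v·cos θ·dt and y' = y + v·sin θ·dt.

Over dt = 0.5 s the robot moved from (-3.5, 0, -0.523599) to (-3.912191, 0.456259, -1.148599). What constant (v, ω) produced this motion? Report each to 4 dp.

v = -1.2500, ω = -1.2500

Δθ = -1.148599 − -0.523599 = -0.625000
ω = Δθ/dt = -0.625000/0.5 = -1.2500
R = −Δy/(cos θ' − cos θ) = 1.0000
v = R·ω = 1.0000·-1.2500 = -1.2500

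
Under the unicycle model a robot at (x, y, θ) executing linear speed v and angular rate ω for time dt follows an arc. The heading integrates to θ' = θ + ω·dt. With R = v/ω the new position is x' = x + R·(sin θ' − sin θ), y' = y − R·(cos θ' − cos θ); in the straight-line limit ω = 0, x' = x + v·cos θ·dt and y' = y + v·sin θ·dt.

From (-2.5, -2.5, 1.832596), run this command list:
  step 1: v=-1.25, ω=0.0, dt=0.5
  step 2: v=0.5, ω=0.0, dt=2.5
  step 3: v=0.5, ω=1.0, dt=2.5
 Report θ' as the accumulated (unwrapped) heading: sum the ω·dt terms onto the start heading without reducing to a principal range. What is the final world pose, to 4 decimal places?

(-3.6091, -1.8403, 4.3326)

step 1: θ'=1.8326 (straight) → pose (-2.3382, -3.1037, 1.8326)
step 2: θ'=1.8326 (straight) → pose (-2.6618, -1.8963, 1.8326)
step 3: θ'=4.3326 (R=0.5000) → pose (-3.6091, -1.8403, 4.3326)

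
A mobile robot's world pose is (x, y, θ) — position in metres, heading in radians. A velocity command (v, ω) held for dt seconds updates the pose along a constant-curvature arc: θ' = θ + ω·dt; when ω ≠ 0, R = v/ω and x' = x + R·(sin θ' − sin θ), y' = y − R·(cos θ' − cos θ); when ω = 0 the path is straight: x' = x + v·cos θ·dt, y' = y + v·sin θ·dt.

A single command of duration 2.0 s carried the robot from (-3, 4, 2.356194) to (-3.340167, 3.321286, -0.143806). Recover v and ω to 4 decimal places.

v = -0.5000, ω = -1.2500

Δθ = -0.143806 − 2.356194 = -2.500000
ω = Δθ/dt = -2.500000/2.0 = -1.2500
R = −Δy/(cos θ' − cos θ) = 0.4000
v = R·ω = 0.4000·-1.2500 = -0.5000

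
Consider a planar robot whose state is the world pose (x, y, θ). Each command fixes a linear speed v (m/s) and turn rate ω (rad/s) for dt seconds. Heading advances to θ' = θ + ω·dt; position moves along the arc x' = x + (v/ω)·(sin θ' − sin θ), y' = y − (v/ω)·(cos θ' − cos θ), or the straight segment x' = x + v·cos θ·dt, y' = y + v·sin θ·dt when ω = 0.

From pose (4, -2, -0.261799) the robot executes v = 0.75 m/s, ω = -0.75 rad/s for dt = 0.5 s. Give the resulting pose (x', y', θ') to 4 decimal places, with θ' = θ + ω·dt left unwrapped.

(4.3358, -2.1619, -0.6368)

θ' = -0.2618 + -0.75·0.5 = -0.6368
R = v/ω = 0.75/-0.75 = -1.0000
x' = 4 + -1.0000·(sin -0.6368 − sin -0.2618) = 4.3358
y' = -2 − -1.0000·(cos -0.6368 − cos -0.2618) = -2.1619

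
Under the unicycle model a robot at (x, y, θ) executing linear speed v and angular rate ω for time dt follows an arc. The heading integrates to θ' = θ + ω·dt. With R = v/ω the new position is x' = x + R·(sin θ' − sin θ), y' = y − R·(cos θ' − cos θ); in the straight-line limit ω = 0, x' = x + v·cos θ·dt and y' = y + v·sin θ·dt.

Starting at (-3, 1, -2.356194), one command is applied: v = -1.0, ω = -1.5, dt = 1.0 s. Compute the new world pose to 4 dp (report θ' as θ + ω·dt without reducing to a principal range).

θ' = -2.3562 + -1.5·1.0 = -3.8562
R = v/ω = -1.0/-1.5 = 0.6667
x' = -3 + 0.6667·(sin -3.8562 − sin -2.3562) = -2.0917
y' = 1 − 0.6667·(cos -3.8562 − cos -2.3562) = 1.0322

(-2.0917, 1.0322, -3.8562)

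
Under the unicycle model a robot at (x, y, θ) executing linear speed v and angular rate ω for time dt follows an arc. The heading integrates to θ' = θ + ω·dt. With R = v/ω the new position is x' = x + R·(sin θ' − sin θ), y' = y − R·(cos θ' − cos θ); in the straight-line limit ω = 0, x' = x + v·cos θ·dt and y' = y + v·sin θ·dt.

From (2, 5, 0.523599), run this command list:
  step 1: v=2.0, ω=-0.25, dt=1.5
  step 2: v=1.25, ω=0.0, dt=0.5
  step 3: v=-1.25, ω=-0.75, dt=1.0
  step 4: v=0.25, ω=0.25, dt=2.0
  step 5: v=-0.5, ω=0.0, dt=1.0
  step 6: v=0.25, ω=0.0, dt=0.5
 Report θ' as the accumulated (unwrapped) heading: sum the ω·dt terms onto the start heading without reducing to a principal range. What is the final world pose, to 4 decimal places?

(4.3354, 6.2179, -0.1014)

step 1: θ'=0.1486 (R=-8.0000) → pose (4.8156, 5.9836, 0.1486)
step 2: θ'=0.1486 (straight) → pose (5.4337, 6.0762, 0.1486)
step 3: θ'=-0.6014 (R=1.6667) → pose (4.2439, 6.3502, -0.6014)
step 4: θ'=-0.1014 (R=1.0000) → pose (4.7085, 6.1799, -0.1014)
step 5: θ'=-0.1014 (straight) → pose (4.2111, 6.2305, -0.1014)
step 6: θ'=-0.1014 (straight) → pose (4.3354, 6.2179, -0.1014)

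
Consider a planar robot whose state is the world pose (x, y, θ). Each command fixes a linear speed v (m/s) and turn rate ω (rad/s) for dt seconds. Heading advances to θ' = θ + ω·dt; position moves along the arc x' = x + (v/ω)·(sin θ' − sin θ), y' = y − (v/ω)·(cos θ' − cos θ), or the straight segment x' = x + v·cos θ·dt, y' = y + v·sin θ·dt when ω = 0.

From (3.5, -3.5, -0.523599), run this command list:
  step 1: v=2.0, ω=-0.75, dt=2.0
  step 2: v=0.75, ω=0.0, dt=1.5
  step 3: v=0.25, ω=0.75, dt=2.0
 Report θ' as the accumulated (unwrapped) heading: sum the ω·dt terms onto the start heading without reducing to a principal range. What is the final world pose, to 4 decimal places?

step 1: θ'=-2.0236 (R=-2.6667) → pose (4.5646, -6.9760, -2.0236)
step 2: θ'=-2.0236 (straight) → pose (4.0724, -7.9877, -2.0236)
step 3: θ'=-0.5236 (R=0.3333) → pose (4.2055, -8.4222, -0.5236)

(4.2055, -8.4222, -0.5236)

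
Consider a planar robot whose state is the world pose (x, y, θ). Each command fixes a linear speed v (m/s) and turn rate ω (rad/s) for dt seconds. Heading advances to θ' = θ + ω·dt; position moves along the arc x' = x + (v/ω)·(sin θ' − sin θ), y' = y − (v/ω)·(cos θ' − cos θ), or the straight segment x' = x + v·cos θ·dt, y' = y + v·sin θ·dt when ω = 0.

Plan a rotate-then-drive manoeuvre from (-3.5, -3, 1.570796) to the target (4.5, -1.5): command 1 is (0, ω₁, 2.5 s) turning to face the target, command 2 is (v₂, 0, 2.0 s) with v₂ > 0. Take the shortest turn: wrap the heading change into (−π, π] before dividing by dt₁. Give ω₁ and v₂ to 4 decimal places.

heading to target = atan2(-1.5−-3, 4.5−-3.5) = 0.1853
Δθ = wrap(0.1853 − 1.5708) = -1.3854; ω₁ = Δθ/dt₁ = -0.5542
distance = √((4.5−-3.5)² + (-1.5−-3)²) = 8.1394; v₂ = distance/dt₂ = 4.0697

ω₁ = -0.5542, v₂ = 4.0697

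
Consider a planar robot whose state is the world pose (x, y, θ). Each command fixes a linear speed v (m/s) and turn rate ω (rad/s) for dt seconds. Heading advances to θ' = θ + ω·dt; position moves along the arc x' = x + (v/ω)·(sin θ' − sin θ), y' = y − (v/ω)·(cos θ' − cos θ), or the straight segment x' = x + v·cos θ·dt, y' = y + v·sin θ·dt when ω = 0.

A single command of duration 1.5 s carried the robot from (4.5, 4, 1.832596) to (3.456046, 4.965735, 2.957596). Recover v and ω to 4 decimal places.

Δθ = 2.957596 − 1.832596 = 1.125000
ω = Δθ/dt = 1.125000/1.5 = 0.7500
R = Δx/(sin θ' − sin θ) = 1.3333
v = R·ω = 1.3333·0.7500 = 1.0000

v = 1.0000, ω = 0.7500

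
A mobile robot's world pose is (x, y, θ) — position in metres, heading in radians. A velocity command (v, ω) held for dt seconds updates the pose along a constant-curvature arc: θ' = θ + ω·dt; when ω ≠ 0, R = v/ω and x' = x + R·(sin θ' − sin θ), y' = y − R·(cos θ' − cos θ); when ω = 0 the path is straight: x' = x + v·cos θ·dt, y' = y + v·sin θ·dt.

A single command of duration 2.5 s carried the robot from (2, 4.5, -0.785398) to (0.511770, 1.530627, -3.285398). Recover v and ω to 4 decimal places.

v = 1.7500, ω = -1.0000

Δθ = -3.285398 − -0.785398 = -2.500000
ω = Δθ/dt = -2.500000/2.5 = -1.0000
R = −Δy/(cos θ' − cos θ) = -1.7500
v = R·ω = -1.7500·-1.0000 = 1.7500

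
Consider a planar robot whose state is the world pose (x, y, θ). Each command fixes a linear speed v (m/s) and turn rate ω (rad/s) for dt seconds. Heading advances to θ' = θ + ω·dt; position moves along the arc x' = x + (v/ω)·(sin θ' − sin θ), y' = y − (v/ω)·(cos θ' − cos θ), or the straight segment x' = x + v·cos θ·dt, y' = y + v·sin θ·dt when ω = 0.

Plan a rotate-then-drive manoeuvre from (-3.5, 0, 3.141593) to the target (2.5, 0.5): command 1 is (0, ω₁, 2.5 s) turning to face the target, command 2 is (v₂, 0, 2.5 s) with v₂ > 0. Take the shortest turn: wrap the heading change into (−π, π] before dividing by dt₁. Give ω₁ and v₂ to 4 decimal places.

heading to target = atan2(0.5−0, 2.5−-3.5) = 0.0831
Δθ = wrap(0.0831 − 3.1416) = -3.0585; ω₁ = Δθ/dt₁ = -1.2234
distance = √((2.5−-3.5)² + (0.5−0)²) = 6.0208; v₂ = distance/dt₂ = 2.4083

ω₁ = -1.2234, v₂ = 2.4083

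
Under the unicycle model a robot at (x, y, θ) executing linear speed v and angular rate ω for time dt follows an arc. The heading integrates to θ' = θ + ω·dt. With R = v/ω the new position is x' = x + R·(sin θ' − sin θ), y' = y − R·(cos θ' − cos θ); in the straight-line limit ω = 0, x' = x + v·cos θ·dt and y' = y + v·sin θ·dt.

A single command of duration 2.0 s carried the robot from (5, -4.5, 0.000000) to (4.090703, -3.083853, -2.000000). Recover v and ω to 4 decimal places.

v = -1.0000, ω = -1.0000

Δθ = -2.000000 − 0.000000 = -2.000000
ω = Δθ/dt = -2.000000/2.0 = -1.0000
R = −Δy/(cos θ' − cos θ) = 1.0000
v = R·ω = 1.0000·-1.0000 = -1.0000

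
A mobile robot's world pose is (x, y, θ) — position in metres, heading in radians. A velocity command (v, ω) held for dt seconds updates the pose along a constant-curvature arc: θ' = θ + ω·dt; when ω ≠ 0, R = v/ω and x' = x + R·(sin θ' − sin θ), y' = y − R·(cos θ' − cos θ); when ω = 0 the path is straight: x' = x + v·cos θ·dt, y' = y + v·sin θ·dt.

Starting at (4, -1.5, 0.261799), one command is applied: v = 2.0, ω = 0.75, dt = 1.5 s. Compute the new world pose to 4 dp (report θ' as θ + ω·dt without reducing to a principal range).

θ' = 0.2618 + 0.75·1.5 = 1.3868
R = v/ω = 2.0/0.75 = 2.6667
x' = 4 + 2.6667·(sin 1.3868 − sin 0.2618) = 5.9315
y' = -1.5 − 2.6667·(cos 1.3868 − cos 0.2618) = 0.5879

(5.9315, 0.5879, 1.3868)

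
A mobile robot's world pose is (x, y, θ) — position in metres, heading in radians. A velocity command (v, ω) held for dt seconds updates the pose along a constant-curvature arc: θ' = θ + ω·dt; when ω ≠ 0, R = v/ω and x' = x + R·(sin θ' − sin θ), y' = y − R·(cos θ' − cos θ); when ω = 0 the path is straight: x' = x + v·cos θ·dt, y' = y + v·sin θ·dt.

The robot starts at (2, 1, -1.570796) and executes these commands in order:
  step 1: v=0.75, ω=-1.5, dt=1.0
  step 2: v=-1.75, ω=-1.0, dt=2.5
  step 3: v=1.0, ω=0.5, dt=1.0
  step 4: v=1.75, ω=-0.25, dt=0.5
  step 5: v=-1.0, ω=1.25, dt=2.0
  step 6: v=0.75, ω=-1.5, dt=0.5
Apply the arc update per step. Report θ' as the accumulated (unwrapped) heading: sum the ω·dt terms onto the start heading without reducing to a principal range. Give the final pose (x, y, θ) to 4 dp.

(4.4139, -2.0782, -3.4458)

step 1: θ'=-3.0708 (R=-0.5000) → pose (1.5354, 0.5013, -3.0708)
step 2: θ'=-5.5708 (R=1.7500) → pose (2.8030, -2.5688, -5.5708)
step 3: θ'=-5.0708 (R=2.0000) → pose (3.3687, -1.7567, -5.0708)
step 4: θ'=-5.1958 (R=-7.0000) → pose (3.7259, -0.9586, -5.1958)
step 5: θ'=-2.6958 (R=-0.8000) → pose (4.7792, -2.0523, -2.6958)
step 6: θ'=-3.4458 (R=-0.5000) → pose (4.4139, -2.0782, -3.4458)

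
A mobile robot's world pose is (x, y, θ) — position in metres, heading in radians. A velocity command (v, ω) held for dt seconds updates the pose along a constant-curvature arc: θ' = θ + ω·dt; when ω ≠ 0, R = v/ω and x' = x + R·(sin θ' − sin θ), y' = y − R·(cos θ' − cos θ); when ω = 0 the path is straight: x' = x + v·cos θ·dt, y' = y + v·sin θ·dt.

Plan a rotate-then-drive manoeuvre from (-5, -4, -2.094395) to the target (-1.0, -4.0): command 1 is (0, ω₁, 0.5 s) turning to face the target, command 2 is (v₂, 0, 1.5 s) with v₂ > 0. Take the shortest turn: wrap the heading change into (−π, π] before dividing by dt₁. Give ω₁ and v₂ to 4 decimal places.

ω₁ = 4.1888, v₂ = 2.6667

heading to target = atan2(-4−-4, -1−-5) = 0.0000
Δθ = wrap(0.0000 − -2.0944) = 2.0944; ω₁ = Δθ/dt₁ = 4.1888
distance = √((-1−-5)² + (-4−-4)²) = 4.0000; v₂ = distance/dt₂ = 2.6667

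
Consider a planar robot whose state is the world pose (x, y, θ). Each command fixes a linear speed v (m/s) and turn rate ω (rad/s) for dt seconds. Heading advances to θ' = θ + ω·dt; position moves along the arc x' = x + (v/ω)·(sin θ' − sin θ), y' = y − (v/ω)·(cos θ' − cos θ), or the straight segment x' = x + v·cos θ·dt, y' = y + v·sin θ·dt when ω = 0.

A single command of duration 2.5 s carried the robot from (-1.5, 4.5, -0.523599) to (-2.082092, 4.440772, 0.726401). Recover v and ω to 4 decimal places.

v = -0.2500, ω = 0.5000

Δθ = 0.726401 − -0.523599 = 1.250000
ω = Δθ/dt = 1.250000/2.5 = 0.5000
R = Δx/(sin θ' − sin θ) = -0.5000
v = R·ω = -0.5000·0.5000 = -0.2500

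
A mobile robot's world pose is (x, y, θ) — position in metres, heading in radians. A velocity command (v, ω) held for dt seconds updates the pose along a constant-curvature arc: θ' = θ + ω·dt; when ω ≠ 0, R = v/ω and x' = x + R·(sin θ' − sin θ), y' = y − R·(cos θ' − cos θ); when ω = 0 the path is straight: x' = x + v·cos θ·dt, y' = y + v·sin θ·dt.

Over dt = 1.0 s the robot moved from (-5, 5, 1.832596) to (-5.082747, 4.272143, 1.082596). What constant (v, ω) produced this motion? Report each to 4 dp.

v = -0.7500, ω = -0.7500

Δθ = 1.082596 − 1.832596 = -0.750000
ω = Δθ/dt = -0.750000/1.0 = -0.7500
R = −Δy/(cos θ' − cos θ) = 1.0000
v = R·ω = 1.0000·-0.7500 = -0.7500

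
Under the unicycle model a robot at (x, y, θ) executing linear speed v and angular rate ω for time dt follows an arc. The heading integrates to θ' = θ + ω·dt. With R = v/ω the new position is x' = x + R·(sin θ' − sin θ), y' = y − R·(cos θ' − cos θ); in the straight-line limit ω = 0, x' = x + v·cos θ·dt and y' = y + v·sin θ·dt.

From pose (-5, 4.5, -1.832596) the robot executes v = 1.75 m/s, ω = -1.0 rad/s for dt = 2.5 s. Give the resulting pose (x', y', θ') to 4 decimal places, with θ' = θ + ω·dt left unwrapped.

θ' = -1.8326 + -1.0·2.5 = -4.3326
R = v/ω = 1.75/-1.0 = -1.7500
x' = -5 + -1.7500·(sin -4.3326 − sin -1.8326) = -8.3157
y' = 4.5 − -1.7500·(cos -4.3326 − cos -1.8326) = 4.3042

(-8.3157, 4.3042, -4.3326)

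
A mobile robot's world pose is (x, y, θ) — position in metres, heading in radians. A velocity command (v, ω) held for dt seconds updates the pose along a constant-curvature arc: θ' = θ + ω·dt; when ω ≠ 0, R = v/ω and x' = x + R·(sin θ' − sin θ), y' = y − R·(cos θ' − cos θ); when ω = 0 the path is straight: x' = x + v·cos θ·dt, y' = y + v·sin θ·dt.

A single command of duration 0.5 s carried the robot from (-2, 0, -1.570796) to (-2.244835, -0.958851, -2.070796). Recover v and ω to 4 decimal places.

v = 2.0000, ω = -1.0000

Δθ = -2.070796 − -1.570796 = -0.500000
ω = Δθ/dt = -0.500000/0.5 = -1.0000
R = −Δy/(cos θ' − cos θ) = -2.0000
v = R·ω = -2.0000·-1.0000 = 2.0000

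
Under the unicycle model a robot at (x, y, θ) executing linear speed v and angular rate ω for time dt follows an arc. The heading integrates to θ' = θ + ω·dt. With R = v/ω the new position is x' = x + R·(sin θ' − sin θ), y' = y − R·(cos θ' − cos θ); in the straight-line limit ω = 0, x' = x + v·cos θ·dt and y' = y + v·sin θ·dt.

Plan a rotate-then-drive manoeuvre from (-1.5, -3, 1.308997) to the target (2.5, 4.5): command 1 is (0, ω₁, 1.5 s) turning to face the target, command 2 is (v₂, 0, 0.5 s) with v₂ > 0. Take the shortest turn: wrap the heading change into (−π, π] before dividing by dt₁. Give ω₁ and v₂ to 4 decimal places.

heading to target = atan2(4.5−-3, 2.5−-1.5) = 1.0808
Δθ = wrap(1.0808 − 1.3090) = -0.2282; ω₁ = Δθ/dt₁ = -0.1521
distance = √((2.5−-1.5)² + (4.5−-3)²) = 8.5000; v₂ = distance/dt₂ = 17.0000

ω₁ = -0.1521, v₂ = 17.0000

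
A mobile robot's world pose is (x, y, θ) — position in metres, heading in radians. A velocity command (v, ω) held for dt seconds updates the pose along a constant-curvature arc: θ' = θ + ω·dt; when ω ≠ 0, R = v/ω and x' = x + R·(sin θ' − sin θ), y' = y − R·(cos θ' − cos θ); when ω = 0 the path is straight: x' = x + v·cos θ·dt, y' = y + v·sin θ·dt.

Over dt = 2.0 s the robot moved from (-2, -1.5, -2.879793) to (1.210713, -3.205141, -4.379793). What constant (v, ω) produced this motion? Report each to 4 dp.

v = -2.0000, ω = -0.7500

Δθ = -4.379793 − -2.879793 = -1.500000
ω = Δθ/dt = -1.500000/2.0 = -0.7500
R = Δx/(sin θ' − sin θ) = 2.6667
v = R·ω = 2.6667·-0.7500 = -2.0000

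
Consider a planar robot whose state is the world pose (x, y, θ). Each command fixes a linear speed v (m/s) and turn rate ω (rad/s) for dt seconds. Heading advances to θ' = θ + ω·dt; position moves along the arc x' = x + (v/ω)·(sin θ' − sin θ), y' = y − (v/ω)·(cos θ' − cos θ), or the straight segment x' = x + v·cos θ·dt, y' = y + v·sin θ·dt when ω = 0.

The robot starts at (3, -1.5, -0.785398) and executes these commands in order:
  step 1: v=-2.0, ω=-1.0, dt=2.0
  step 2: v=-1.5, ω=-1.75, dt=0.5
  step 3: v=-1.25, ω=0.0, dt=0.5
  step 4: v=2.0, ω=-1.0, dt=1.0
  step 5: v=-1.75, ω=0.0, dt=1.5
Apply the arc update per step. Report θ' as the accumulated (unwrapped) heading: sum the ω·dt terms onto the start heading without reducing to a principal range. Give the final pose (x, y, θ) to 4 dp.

step 1: θ'=-2.7854 (R=2.0000) → pose (3.7168, 1.7887, -2.7854)
step 2: θ'=-3.6604 (R=0.8571) → pose (4.4407, 1.7297, -3.6604)
step 3: θ'=-3.6604 (straight) → pose (4.9835, 1.4198, -3.6604)
step 4: θ'=-4.6604 (R=-2.0000) → pose (3.9778, 3.0527, -4.6604)
step 5: θ'=-4.6604 (straight) → pose (4.1143, 0.4312, -4.6604)

(4.1143, 0.4312, -4.6604)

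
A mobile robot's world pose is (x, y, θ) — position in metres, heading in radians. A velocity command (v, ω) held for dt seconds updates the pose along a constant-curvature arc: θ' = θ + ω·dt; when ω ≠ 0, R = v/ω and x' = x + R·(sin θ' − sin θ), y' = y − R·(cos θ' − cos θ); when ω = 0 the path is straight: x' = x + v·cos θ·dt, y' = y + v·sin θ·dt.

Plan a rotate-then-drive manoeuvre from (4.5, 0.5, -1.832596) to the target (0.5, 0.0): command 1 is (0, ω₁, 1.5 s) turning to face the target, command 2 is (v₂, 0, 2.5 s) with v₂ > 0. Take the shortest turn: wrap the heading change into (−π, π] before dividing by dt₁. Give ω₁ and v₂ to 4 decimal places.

heading to target = atan2(0−0.5, 0.5−4.5) = -3.0172
Δθ = wrap(-3.0172 − -1.8326) = -1.1846; ω₁ = Δθ/dt₁ = -0.7898
distance = √((0.5−4.5)² + (0−0.5)²) = 4.0311; v₂ = distance/dt₂ = 1.6125

ω₁ = -0.7898, v₂ = 1.6125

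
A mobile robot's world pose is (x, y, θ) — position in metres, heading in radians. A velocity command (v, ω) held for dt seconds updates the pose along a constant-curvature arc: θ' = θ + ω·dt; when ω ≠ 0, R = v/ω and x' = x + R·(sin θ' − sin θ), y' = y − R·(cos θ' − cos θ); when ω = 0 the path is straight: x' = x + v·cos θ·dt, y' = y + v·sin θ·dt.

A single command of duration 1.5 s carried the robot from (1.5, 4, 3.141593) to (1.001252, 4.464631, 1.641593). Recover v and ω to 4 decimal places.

v = 0.5000, ω = -1.0000

Δθ = 1.641593 − 3.141593 = -1.500000
ω = Δθ/dt = -1.500000/1.5 = -1.0000
R = Δx/(sin θ' − sin θ) = -0.5000
v = R·ω = -0.5000·-1.0000 = 0.5000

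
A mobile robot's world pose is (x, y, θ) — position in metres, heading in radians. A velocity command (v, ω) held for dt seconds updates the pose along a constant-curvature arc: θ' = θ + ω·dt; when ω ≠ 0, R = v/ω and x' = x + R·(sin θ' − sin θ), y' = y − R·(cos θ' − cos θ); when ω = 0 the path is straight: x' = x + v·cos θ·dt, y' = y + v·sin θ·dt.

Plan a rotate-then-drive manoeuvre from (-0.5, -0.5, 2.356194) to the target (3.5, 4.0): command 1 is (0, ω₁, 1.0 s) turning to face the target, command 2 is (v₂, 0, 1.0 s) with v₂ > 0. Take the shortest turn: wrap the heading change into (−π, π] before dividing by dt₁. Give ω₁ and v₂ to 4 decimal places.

heading to target = atan2(4−-0.5, 3.5−-0.5) = 0.8442
Δθ = wrap(0.8442 − 2.3562) = -1.5120; ω₁ = Δθ/dt₁ = -1.5120
distance = √((3.5−-0.5)² + (4−-0.5)²) = 6.0208; v₂ = distance/dt₂ = 6.0208

ω₁ = -1.5120, v₂ = 6.0208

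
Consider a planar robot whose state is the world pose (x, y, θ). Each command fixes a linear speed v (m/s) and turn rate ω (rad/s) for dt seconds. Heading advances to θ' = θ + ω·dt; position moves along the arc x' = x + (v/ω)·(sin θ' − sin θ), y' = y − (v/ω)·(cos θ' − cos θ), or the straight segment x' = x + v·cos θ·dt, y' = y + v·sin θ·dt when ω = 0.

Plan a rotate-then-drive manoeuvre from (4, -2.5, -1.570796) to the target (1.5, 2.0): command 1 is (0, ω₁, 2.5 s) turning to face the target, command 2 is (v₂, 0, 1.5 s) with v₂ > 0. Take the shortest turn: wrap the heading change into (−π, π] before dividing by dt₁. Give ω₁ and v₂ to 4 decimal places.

ω₁ = -1.0538, v₂ = 3.4319

heading to target = atan2(2−-2.5, 1.5−4) = 2.0779
Δθ = wrap(2.0779 − -1.5708) = -2.6345; ω₁ = Δθ/dt₁ = -1.0538
distance = √((1.5−4)² + (2−-2.5)²) = 5.1478; v₂ = distance/dt₂ = 3.4319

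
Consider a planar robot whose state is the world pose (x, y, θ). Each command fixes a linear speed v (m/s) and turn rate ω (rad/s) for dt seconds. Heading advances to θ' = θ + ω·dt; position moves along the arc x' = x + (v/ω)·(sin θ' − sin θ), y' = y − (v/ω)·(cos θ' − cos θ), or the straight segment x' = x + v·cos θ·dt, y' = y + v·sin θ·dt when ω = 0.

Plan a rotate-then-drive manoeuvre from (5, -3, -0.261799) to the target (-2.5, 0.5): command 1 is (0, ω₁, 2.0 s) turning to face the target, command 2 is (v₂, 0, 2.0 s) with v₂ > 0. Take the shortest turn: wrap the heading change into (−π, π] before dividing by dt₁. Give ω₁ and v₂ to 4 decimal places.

ω₁ = 1.4834, v₂ = 4.1382

heading to target = atan2(0.5−-3, -2.5−5) = 2.7050
Δθ = wrap(2.7050 − -0.2618) = 2.9668; ω₁ = Δθ/dt₁ = 1.4834
distance = √((-2.5−5)² + (0.5−-3)²) = 8.2765; v₂ = distance/dt₂ = 4.1382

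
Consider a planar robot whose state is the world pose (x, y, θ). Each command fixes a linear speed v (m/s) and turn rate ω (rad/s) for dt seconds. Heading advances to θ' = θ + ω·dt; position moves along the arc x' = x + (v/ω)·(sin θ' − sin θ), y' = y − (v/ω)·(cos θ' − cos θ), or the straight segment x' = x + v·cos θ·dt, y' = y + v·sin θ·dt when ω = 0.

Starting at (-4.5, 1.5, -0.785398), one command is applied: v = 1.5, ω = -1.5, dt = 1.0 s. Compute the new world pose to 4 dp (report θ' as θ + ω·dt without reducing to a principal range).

(-4.4518, 0.1376, -2.2854)

θ' = -0.7854 + -1.5·1.0 = -2.2854
R = v/ω = 1.5/-1.5 = -1.0000
x' = -4.5 + -1.0000·(sin -2.2854 − sin -0.7854) = -4.4518
y' = 1.5 − -1.0000·(cos -2.2854 − cos -0.7854) = 0.1376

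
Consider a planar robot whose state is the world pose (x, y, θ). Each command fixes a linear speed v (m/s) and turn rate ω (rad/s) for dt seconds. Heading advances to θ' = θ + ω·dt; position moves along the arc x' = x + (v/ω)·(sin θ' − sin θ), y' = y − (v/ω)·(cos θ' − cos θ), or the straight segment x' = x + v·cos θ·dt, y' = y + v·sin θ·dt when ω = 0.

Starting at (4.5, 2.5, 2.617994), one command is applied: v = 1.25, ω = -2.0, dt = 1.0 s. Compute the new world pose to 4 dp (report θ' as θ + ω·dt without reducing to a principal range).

(4.4504, 3.5507, 0.6180)

θ' = 2.6180 + -2.0·1.0 = 0.6180
R = v/ω = 1.25/-2.0 = -0.6250
x' = 4.5 + -0.6250·(sin 0.6180 − sin 2.6180) = 4.4504
y' = 2.5 − -0.6250·(cos 0.6180 − cos 2.6180) = 3.5507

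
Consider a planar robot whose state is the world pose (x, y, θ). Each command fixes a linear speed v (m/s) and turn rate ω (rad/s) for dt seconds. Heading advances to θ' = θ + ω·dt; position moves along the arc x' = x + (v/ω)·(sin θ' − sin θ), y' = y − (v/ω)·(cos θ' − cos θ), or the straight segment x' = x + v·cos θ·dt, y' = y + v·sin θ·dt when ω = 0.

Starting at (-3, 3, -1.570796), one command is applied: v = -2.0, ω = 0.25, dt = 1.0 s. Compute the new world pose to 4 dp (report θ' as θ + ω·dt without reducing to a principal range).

θ' = -1.5708 + 0.25·1.0 = -1.3208
R = v/ω = -2.0/0.25 = -8.0000
x' = -3 + -8.0000·(sin -1.3208 − sin -1.5708) = -3.2487
y' = 3 − -8.0000·(cos -1.3208 − cos -1.5708) = 4.9792

(-3.2487, 4.9792, -1.3208)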